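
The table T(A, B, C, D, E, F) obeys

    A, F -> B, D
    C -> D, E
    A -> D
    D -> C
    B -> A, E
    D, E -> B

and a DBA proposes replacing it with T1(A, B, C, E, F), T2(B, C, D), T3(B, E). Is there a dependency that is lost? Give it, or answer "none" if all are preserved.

A, F → B, D: restricted closure across fragments reaches B, D.
C → D, E: restricted closure across fragments reaches D, E.
A → D: restricted closure across fragments reaches D.
D → C lies within T2.
B → A, E lies within T1.
D, E → B: restricted closure across fragments reaches B.
Every dependency is enforceable on the fragments, so the decomposition is dependency-preserving.

none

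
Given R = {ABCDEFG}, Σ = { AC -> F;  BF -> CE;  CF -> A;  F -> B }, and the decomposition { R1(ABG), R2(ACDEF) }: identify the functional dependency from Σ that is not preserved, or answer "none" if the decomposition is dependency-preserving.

Check F → B: no single fragment contains all of {BF}, and the restricted closure of {F} across the fragments never reaches {B}.
AC → F is preserved.
BF → CE is preserved.
CF → A is preserved.

F -> B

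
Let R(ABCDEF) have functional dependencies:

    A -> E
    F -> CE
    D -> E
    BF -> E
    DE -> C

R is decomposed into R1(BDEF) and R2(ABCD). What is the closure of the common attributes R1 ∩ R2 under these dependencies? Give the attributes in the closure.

R1 ∩ R2 = {BD}.
D → E applies, adding E
DE → C applies, adding C
Closure: {BCDE}.

BCDE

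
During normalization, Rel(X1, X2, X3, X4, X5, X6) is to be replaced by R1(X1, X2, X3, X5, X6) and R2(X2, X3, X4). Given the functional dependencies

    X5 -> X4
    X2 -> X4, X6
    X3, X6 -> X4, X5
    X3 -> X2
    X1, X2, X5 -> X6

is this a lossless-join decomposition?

Yes

Common attributes: R1 ∩ R2 = {X2, X3}.
Closure of {X2, X3}: X2 → X4, X6 applies, adding X4, X6; X3, X6 → X4, X5 applies, adding X5. So (X2, X3)⁺ = {X2, X3, X4, X5, X6}.
This closure contains every attribute of R2, so R1 ∩ R2 → R2. The join is lossless.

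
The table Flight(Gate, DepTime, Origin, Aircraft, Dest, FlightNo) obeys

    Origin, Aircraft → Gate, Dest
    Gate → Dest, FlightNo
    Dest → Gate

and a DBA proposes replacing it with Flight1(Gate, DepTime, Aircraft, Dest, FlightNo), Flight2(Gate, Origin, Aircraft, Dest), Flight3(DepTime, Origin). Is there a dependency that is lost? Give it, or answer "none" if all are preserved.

none

Origin, Aircraft → Gate, Dest lies within Flight2.
Gate → Dest, FlightNo lies within Flight1.
Dest → Gate lies within Flight1.
Every dependency is enforceable on the fragments, so the decomposition is dependency-preserving.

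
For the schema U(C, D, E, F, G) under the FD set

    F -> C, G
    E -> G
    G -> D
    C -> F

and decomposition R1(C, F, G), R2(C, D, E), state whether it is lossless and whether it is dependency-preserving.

Lossless test: (C)⁺ = {C, D, F, G}, which contains all of one fragment — lossless.
Dependency preservation: the restricted closure of {E} across the fragments never reaches {G}, so E → G cannot be enforced without a join — not preserved.

lossless but not dependency-preserving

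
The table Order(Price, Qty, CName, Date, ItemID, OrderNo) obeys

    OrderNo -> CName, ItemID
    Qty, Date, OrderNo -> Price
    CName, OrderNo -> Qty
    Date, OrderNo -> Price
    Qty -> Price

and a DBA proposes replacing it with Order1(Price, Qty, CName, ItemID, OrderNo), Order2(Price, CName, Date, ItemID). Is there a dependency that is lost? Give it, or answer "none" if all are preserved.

none

OrderNo → CName, ItemID lies within Order1.
Qty, Date, OrderNo → Price: restricted closure across fragments reaches Price.
CName, OrderNo → Qty lies within Order1.
Date, OrderNo → Price: restricted closure across fragments reaches Price.
Qty → Price lies within Order1.
Every dependency is enforceable on the fragments, so the decomposition is dependency-preserving.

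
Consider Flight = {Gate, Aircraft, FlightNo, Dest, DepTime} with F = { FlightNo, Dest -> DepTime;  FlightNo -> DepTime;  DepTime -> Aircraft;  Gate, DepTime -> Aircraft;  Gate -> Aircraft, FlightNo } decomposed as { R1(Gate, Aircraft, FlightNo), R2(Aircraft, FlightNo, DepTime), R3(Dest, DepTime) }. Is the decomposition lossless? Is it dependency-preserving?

lossy but dependency-preserving

Lossless test (chase): Rows 1 and 2 agree on FlightNo; apply FlightNo→DepTime and equate their DepTime entries. Rows 1 and 3 agree on DepTime; apply DepTime→Aircraft and equate their Aircraft entries. No row becomes fully distinguished — the join is lossy.
Dependency preservation: FlightNo, Dest → DepTime; Gate, DepTime → Aircraft are not contained in any single fragment, but the restricted closure of each left-hand side across the fragments still reaches the right-hand side; the remaining FDs each lie inside some fragment. All dependencies are preserved.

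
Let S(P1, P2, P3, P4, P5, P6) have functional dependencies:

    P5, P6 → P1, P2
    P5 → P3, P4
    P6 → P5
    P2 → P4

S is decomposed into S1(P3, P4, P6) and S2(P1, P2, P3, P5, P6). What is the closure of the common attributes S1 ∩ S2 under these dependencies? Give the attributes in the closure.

P1, P2, P3, P4, P5, P6

S1 ∩ S2 = {P3, P6}.
P6 → P5 applies, adding P5
P5, P6 → P1, P2 applies, adding P1, P2
P5 → P3, P4 applies, adding P4
Closure: {P1, P2, P3, P4, P5, P6}.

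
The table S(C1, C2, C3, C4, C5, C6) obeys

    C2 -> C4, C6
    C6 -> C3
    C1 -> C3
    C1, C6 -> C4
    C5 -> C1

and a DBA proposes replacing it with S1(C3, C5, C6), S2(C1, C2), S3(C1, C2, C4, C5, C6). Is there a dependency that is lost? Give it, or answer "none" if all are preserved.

Check C1 → C3: no single fragment contains all of {C1, C3}, and the restricted closure of {C1} across the fragments never reaches {C3}.
C2 → C4, C6 is preserved.
C6 → C3 is preserved.
C1, C6 → C4 is preserved.
C5 → C1 is preserved.

C1 -> C3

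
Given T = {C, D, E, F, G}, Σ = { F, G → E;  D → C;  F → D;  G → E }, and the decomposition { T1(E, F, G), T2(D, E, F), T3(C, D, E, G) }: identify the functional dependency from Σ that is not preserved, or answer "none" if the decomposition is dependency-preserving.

none

F, G → E lies within T1.
D → C lies within T3.
F → D lies within T2.
G → E lies within T1.
Every dependency is enforceable on the fragments, so the decomposition is dependency-preserving.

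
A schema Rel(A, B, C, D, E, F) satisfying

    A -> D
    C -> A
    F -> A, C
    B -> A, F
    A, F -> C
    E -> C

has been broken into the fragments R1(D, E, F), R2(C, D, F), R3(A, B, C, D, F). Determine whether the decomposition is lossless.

No

Chase test. Columns are A, B, C, D, E, F; row i has aⱼ where attribute j ∈ Ri, else bᵢⱼ.
Initial tableau (one row per fragment):
  row 1: b11 b12 b13 a4 a5 a6
  row 2: b21 b22 a3 a4 b25 a6
  row 3: a1 a2 a3 a4 b35 a6
Rows 2 and 3 agree on C; apply C→A and equate their A entries.
Rows 1 and 2 agree on F; apply F→A, C and equate their A, C entries.
No row becomes fully distinguished — the join is lossy.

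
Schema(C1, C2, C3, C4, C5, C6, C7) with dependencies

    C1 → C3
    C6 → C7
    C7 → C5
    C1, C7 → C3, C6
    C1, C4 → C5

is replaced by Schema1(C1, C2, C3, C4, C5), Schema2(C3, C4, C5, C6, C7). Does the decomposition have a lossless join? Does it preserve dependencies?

lossy and not dependency-preserving

Lossless test: (C3, C4, C5)⁺ = {C3, C4, C5}, which is a superkey of neither fragment — lossy.
Dependency preservation: the restricted closure of {C1, C7} across the fragments never reaches {C3, C6}, so C1, C7 → C3, C6 cannot be enforced without a join — not preserved.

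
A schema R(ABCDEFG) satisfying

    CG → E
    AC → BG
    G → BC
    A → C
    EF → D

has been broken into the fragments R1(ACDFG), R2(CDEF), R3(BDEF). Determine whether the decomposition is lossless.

No

Chase test. Columns are ABCDEFG; row i has aⱼ where attribute j ∈ Ri, else bᵢⱼ.
Initial tableau (one row per fragment):
  row 1: a1 b12 a3 a4 b15 a6 a7
  row 2: b21 b22 a3 a4 a5 a6 b27
  row 3: b31 a2 b33 a4 a5 a6 b37
No row becomes fully distinguished — the join is lossy.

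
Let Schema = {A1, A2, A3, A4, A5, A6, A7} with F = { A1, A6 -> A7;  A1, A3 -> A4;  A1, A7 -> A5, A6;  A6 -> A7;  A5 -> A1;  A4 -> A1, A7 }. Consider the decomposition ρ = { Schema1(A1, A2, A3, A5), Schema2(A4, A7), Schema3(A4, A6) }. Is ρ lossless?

Chase test. Columns are A1, A2, A3, A4, A5, A6, A7; row i has aⱼ where attribute j ∈ Schemai, else bᵢⱼ.
Initial tableau (one row per fragment):
  row 1: a1 a2 a3 b14 a5 b16 b17
  row 2: b21 b22 b23 a4 b25 b26 a7
  row 3: b31 b32 b33 a4 b35 a6 b37
Rows 2 and 3 agree on A4; apply A4→A1, A7 and equate their A1, A7 entries.
Rows 2 and 3 agree on A1, A7; apply A1, A7→A5, A6 and equate their A5, A6 entries.
No row becomes fully distinguished — the join is lossy.

No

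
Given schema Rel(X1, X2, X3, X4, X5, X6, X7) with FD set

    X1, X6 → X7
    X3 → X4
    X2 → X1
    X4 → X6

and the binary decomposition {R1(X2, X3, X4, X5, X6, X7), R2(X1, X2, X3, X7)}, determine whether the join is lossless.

Common attributes: R1 ∩ R2 = {X2, X3, X7}.
Closure of {X2, X3, X7}: X3 → X4 applies, adding X4; X2 → X1 applies, adding X1; X4 → X6 applies, adding X6. So (X2, X3, X7)⁺ = {X1, X2, X3, X4, X6, X7}.
This closure contains every attribute of R2, so R1 ∩ R2 → R2. The join is lossless.

Yes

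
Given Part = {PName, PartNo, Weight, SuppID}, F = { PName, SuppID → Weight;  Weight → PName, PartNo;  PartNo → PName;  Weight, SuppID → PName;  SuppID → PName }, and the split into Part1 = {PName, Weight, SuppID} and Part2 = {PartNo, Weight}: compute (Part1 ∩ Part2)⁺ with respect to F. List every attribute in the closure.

PName, PartNo, Weight

Part1 ∩ Part2 = {Weight}.
Weight → PName, PartNo applies, adding PName, PartNo
Closure: {PName, PartNo, Weight}.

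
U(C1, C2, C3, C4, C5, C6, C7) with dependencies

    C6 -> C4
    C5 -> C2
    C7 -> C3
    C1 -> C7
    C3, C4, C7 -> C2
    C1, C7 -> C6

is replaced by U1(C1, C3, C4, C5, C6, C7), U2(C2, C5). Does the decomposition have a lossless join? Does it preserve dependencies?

Lossless test: (C5)⁺ = {C2, C5}, which contains all of one fragment — lossless.
Dependency preservation: the restricted closure of {C3, C4, C7} across the fragments never reaches {C2}, so C3, C4, C7 → C2 cannot be enforced without a join — not preserved.

lossless but not dependency-preserving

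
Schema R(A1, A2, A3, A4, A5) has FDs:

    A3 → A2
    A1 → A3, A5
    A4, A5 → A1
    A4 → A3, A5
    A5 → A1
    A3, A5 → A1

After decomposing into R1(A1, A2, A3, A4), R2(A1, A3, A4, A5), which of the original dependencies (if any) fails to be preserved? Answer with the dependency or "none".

none

A3 → A2 lies within R1.
A1 → A3, A5 lies within R2.
A4, A5 → A1 lies within R2.
A4 → A3, A5 lies within R2.
A5 → A1 lies within R2.
A3, A5 → A1 lies within R2.
Every dependency is enforceable on the fragments, so the decomposition is dependency-preserving.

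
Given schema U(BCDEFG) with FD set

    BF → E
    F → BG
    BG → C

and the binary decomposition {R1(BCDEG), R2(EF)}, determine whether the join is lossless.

Common attributes: R1 ∩ R2 = {E}.
No dependency enlarges {E}, so (E)⁺ = {E}.
The closure contains neither all of R1 = {BCDEG} nor all of R2 = {EF}, so the common attributes are not a superkey of either fragment. The join is lossy.

No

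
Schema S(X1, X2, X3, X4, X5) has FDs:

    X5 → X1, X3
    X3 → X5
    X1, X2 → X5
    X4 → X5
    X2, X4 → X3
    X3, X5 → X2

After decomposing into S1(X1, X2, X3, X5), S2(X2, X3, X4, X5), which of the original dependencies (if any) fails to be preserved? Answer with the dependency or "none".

none

X5 → X1, X3 lies within S1.
X3 → X5 lies within S1.
X1, X2 → X5 lies within S1.
X4 → X5 lies within S2.
X2, X4 → X3 lies within S2.
X3, X5 → X2 lies within S1.
Every dependency is enforceable on the fragments, so the decomposition is dependency-preserving.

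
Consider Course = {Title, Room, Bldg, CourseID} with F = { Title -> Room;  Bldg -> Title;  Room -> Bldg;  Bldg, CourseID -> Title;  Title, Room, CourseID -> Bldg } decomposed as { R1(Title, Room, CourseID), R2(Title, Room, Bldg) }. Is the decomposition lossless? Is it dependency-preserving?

lossless and dependency-preserving

Lossless test: (Title, Room)⁺ = {Title, Room, Bldg}, which contains all of one fragment — lossless.
Dependency preservation: Bldg, CourseID → Title; Title, Room, CourseID → Bldg are not contained in any single fragment, but the restricted closure of each left-hand side across the fragments still reaches the right-hand side; the remaining FDs each lie inside some fragment. All dependencies are preserved.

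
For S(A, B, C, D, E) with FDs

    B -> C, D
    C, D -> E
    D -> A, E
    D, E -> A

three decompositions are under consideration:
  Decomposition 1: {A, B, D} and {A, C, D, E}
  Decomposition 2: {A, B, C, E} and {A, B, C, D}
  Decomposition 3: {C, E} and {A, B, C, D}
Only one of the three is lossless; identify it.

Decomposition 2

Decomposition 1: common = {A, D}, closure = {A, D, E} → lossy.
Decomposition 2: common = {A, B, C}, closure = {A, B, C, D, E} → lossless.
Decomposition 3: common = {C}, closure = {C} → lossy.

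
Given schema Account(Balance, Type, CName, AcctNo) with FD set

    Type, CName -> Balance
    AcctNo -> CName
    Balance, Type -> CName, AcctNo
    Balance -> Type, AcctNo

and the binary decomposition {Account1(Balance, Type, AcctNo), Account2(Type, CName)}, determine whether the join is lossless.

No

Common attributes: Account1 ∩ Account2 = {Type}.
No dependency enlarges {Type}, so (Type)⁺ = {Type}.
The closure contains neither all of Account1 = {Balance, Type, AcctNo} nor all of Account2 = {Type, CName}, so the common attributes are not a superkey of either fragment. The join is lossy.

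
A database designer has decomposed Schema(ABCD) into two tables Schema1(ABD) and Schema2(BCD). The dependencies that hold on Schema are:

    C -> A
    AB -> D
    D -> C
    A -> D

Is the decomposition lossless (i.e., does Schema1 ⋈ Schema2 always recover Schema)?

Yes

Common attributes: Schema1 ∩ Schema2 = {BD}.
Closure of {BD}: D → C applies, adding C; C → A applies, adding A. So (BD)⁺ = {ABCD}.
This closure contains every attribute of Schema1, so Schema1 ∩ Schema2 → Schema1. The join is lossless.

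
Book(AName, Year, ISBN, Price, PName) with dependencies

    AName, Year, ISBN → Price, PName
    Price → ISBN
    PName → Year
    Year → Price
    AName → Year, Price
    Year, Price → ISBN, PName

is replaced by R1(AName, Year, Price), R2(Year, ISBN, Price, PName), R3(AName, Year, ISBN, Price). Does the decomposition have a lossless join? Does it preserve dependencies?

lossless and dependency-preserving

Lossless test (chase): Rows 1 and 2 agree on Price; apply Price→ISBN and equate their ISBN entries. Rows 1 and 2 agree on Year, Price; apply Year, Price→ISBN, PName and equate their ISBN, PName entries. Rows 1 and 3 agree on Year, Price; apply Year, Price→ISBN, PName and equate their ISBN, PName entries. Row 1 is now all distinguished symbols — the join is lossless.
Dependency preservation: AName, Year, ISBN → Price, PName is not contained in any single fragment, but the restricted closure of its left-hand side across the fragments still reaches the right-hand side; the remaining FDs each lie inside some fragment. All dependencies are preserved.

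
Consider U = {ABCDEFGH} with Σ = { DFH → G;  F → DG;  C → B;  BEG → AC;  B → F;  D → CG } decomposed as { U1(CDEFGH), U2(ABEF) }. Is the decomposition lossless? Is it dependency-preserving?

Lossless test: (EF)⁺ = {ABCDEFG}, which contains all of one fragment — lossless.
Dependency preservation: C → B; BEG → AC are not contained in any single fragment, but the restricted closure of each left-hand side across the fragments still reaches the right-hand side; the remaining FDs each lie inside some fragment. All dependencies are preserved.

lossless and dependency-preserving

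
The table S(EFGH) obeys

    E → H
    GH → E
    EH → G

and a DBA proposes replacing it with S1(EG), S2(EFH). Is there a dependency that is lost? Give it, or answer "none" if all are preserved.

GH → E

Check GH → E: no single fragment contains all of {EGH}, and the restricted closure of {GH} across the fragments never reaches {E}.
E → H is preserved.
EH → G is preserved.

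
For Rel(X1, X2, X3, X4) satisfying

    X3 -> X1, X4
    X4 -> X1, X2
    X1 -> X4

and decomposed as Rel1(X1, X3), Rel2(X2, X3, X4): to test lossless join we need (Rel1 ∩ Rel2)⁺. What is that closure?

Rel1 ∩ Rel2 = {X3}.
X3 → X1, X4 applies, adding X1, X4
X4 → X1, X2 applies, adding X2
Closure: {X1, X2, X3, X4}.

X1, X2, X3, X4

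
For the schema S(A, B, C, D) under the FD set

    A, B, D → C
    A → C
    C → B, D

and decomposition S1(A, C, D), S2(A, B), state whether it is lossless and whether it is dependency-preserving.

Lossless test: (A)⁺ = {A, B, C, D}, which contains all of one fragment — lossless.
Dependency preservation: the restricted closure of {C} across the fragments never reaches {B, D}, so C → B, D cannot be enforced without a join — not preserved.

lossless but not dependency-preserving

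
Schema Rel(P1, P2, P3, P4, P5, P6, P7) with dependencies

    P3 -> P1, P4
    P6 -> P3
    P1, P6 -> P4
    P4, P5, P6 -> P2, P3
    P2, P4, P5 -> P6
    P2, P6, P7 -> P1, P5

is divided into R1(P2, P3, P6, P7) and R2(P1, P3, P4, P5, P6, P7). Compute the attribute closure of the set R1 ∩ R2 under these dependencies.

R1 ∩ R2 = {P3, P6, P7}.
P3 → P1, P4 applies, adding P1, P4
Closure: {P1, P3, P4, P6, P7}.

P1, P3, P4, P6, P7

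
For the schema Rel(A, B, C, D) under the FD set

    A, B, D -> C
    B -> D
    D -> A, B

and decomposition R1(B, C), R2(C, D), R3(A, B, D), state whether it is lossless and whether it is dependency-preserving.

Lossless test (chase): Rows 1 and 3 agree on B; apply B→D and equate their D entries. Rows 1 and 2 agree on D; apply D→A, B and equate their A, B entries. Rows 1 and 3 agree on D; apply D→A, B and equate their A, B entries. Rows 1 and 3 agree on A, B, D; apply A, B, D→C and equate their C entries. Row 1 is now all distinguished symbols — the join is lossless.
Dependency preservation: A, B, D → C is not contained in any single fragment, but the restricted closure of its left-hand side across the fragments still reaches the right-hand side; the remaining FDs each lie inside some fragment. All dependencies are preserved.

lossless and dependency-preserving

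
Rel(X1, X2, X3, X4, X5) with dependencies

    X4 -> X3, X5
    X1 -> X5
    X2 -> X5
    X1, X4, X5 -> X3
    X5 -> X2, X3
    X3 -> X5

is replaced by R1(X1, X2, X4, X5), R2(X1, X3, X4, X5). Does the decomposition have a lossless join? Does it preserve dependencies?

lossless and dependency-preserving

Lossless test: (X1, X4, X5)⁺ = {X1, X2, X3, X4, X5}, which contains all of one fragment — lossless.
Dependency preservation: X5 → X2, X3 is not contained in any single fragment, but the restricted closure of its left-hand side across the fragments still reaches the right-hand side; the remaining FDs each lie inside some fragment. All dependencies are preserved.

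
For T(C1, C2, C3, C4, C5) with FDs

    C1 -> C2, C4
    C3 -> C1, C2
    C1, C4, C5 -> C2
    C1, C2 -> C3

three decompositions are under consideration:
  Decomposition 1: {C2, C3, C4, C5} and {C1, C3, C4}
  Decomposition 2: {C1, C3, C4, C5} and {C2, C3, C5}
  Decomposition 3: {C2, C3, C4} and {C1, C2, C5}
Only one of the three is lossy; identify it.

Decomposition 1: common = {C3, C4}, closure = {C1, C2, C3, C4} → lossless.
Decomposition 2: common = {C3, C5}, closure = {C1, C2, C3, C4, C5} → lossless.
Decomposition 3: common = {C2}, closure = {C2} → lossy.

Decomposition 3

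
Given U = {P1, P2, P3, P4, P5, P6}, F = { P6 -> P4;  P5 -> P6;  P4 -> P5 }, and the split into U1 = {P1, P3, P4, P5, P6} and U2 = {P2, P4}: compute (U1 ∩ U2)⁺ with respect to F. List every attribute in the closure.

U1 ∩ U2 = {P4}.
P4 → P5 applies, adding P5
P5 → P6 applies, adding P6
Closure: {P4, P5, P6}.

P4, P5, P6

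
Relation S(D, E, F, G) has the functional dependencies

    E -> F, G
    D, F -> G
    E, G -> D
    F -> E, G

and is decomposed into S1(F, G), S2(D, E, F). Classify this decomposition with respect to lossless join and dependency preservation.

Lossless test: (F)⁺ = {D, E, F, G}, which contains all of one fragment — lossless.
Dependency preservation: E → F, G; D, F → G; E, G → D; F → E, G are not contained in any single fragment, but the restricted closure of each left-hand side across the fragments still reaches the right-hand side; the remaining FDs each lie inside some fragment. All dependencies are preserved.

lossless and dependency-preserving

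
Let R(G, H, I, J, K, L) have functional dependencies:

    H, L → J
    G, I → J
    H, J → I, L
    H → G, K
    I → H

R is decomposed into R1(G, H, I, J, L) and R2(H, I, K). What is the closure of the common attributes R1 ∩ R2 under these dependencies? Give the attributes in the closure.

G, H, I, J, K, L

R1 ∩ R2 = {H, I}.
H → G, K applies, adding G, K
G, I → J applies, adding J
H, J → I, L applies, adding L
Closure: {G, H, I, J, K, L}.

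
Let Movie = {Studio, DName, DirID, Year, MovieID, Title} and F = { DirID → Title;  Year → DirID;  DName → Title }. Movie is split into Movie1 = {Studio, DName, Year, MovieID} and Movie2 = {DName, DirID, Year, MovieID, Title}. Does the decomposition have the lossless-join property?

Common attributes: Movie1 ∩ Movie2 = {DName, Year, MovieID}.
Closure of {DName, Year, MovieID}: Year → DirID applies, adding DirID; DName → Title applies, adding Title. So (DName, Year, MovieID)⁺ = {DName, DirID, Year, MovieID, Title}.
This closure contains every attribute of Movie2, so Movie1 ∩ Movie2 → Movie2. The join is lossless.

Yes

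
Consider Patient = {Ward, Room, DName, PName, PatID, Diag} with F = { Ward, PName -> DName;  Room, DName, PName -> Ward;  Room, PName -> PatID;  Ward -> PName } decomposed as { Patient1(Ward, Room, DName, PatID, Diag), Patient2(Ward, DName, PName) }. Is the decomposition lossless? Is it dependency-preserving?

lossless but not dependency-preserving

Lossless test: (Ward, DName)⁺ = {Ward, DName, PName}, which contains all of one fragment — lossless.
Dependency preservation: the restricted closure of {Room, DName, PName} across the fragments never reaches {Ward}, so Room, DName, PName → Ward cannot be enforced without a join — not preserved.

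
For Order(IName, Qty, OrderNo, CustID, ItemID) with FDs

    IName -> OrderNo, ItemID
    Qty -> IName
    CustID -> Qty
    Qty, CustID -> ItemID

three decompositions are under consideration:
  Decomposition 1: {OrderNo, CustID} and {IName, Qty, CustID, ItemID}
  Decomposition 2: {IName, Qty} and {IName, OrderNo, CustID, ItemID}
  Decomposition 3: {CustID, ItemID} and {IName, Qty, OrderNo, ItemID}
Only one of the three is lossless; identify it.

Decomposition 1

Decomposition 1: common = {CustID}, closure = {IName, Qty, OrderNo, CustID, ItemID} → lossless.
Decomposition 2: common = {IName}, closure = {IName, OrderNo, ItemID} → lossy.
Decomposition 3: common = {ItemID}, closure = {ItemID} → lossy.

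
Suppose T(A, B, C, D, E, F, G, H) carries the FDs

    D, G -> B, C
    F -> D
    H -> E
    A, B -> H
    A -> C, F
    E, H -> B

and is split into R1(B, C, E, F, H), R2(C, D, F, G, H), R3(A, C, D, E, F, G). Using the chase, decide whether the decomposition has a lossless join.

Chase test. Columns are A, B, C, D, E, F, G, H; row i has aⱼ where attribute j ∈ Ri, else bᵢⱼ.
Initial tableau (one row per fragment):
  row 1: b11 a2 a3 b14 a5 a6 b17 a8
  row 2: b21 b22 a3 a4 b25 a6 a7 a8
  row 3: a1 b32 a3 a4 a5 a6 a7 b38
Rows 2 and 3 agree on D, G; apply D, G→B, C and equate their B, C entries.
Rows 1 and 2 agree on F; apply F→D and equate their D entries.
Rows 1 and 2 agree on H; apply H→E and equate their E entries.
Rows 1 and 2 agree on E, H; apply E, H→B and equate their B entries.
No row becomes fully distinguished — the join is lossy.

No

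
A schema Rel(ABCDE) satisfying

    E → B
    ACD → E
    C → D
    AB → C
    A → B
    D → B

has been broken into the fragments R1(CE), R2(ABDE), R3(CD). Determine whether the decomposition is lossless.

No

Chase test. Columns are ABCDE; row i has aⱼ where attribute j ∈ Ri, else bᵢⱼ.
Initial tableau (one row per fragment):
  row 1: b11 b12 a3 b14 a5
  row 2: a1 a2 b23 a4 a5
  row 3: b31 b32 a3 a4 b35
Rows 1 and 2 agree on E; apply E→B and equate their B entries.
Rows 1 and 3 agree on C; apply C→D and equate their D entries.
Rows 1 and 3 agree on D; apply D→B and equate their B entries.
No row becomes fully distinguished — the join is lossy.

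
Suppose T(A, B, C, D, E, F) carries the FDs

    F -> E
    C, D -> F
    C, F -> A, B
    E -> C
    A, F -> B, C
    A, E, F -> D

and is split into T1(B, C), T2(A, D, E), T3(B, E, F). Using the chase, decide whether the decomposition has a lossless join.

Chase test. Columns are A, B, C, D, E, F; row i has aⱼ where attribute j ∈ Ti, else bᵢⱼ.
Initial tableau (one row per fragment):
  row 1: b11 a2 a3 b14 b15 b16
  row 2: a1 b22 b23 a4 a5 b26
  row 3: b31 a2 b33 b34 a5 a6
Rows 2 and 3 agree on E; apply E→C and equate their C entries.
No row becomes fully distinguished — the join is lossy.

No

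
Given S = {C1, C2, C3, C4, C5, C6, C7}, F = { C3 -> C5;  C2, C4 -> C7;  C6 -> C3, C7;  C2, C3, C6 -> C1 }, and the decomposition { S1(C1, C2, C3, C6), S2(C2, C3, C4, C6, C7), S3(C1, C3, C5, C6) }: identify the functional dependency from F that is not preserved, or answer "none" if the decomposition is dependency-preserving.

C3 → C5 lies within S3.
C2, C4 → C7 lies within S2.
C6 → C3, C7 lies within S2.
C2, C3, C6 → C1 lies within S1.
Every dependency is enforceable on the fragments, so the decomposition is dependency-preserving.

none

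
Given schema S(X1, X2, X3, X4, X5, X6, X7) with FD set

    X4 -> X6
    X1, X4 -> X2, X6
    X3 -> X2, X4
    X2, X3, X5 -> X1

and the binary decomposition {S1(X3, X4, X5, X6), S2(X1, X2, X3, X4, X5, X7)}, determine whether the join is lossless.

Common attributes: S1 ∩ S2 = {X3, X4, X5}.
Closure of {X3, X4, X5}: X4 → X6 applies, adding X6; X3 → X2, X4 applies, adding X2; X2, X3, X5 → X1 applies, adding X1. So (X3, X4, X5)⁺ = {X1, X2, X3, X4, X5, X6}.
This closure contains every attribute of S1, so S1 ∩ S2 → S1. The join is lossless.

Yes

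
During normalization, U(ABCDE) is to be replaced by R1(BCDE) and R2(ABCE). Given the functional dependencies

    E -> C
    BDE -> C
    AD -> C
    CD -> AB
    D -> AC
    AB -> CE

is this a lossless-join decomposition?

Common attributes: R1 ∩ R2 = {BCE}.
No dependency enlarges {BCE}, so (BCE)⁺ = {BCE}.
The closure contains neither all of R1 = {BCDE} nor all of R2 = {ABCE}, so the common attributes are not a superkey of either fragment. The join is lossy.

No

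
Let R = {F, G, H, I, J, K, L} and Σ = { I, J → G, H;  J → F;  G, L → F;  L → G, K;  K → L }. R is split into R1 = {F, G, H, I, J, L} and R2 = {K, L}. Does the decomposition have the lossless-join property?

Common attributes: R1 ∩ R2 = {L}.
Closure of {L}: L → G, K applies, adding G, K; G, L → F applies, adding F. So (L)⁺ = {F, G, K, L}.
This closure contains every attribute of R2, so R1 ∩ R2 → R2. The join is lossless.

Yes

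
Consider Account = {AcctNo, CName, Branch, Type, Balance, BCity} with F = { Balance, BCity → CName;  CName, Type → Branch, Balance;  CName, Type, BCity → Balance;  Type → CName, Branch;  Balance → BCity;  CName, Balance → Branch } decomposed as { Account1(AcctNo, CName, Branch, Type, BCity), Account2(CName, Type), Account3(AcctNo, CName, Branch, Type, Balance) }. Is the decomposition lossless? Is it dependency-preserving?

Lossless test (chase): Rows 1 and 2 agree on CName, Type; apply CName, Type→Branch, Balance and equate their Branch, Balance entries. Rows 1 and 3 agree on CName, Type; apply CName, Type→Branch, Balance and equate their Branch, Balance entries. Rows 1 and 2 agree on Balance; apply Balance→BCity and equate their BCity entries. Rows 1 and 3 agree on Balance; apply Balance→BCity and equate their BCity entries. Row 1 is now all distinguished symbols — the join is lossless.
Dependency preservation: the restricted closure of {Balance} across the fragments never reaches {BCity}, so Balance → BCity cannot be enforced without a join — not preserved.

lossless but not dependency-preserving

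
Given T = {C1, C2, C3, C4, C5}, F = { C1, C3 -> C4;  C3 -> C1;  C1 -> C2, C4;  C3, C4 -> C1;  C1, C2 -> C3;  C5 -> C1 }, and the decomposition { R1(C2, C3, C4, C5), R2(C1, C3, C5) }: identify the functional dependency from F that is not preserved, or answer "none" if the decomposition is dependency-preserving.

C1, C3 → C4: restricted closure across fragments reaches C4.
C3 → C1 lies within R2.
C1 → C2, C4: restricted closure across fragments reaches C2, C4.
C3, C4 → C1: restricted closure across fragments reaches C1.
C1, C2 → C3: restricted closure across fragments reaches C3.
C5 → C1 lies within R2.
Every dependency is enforceable on the fragments, so the decomposition is dependency-preserving.

none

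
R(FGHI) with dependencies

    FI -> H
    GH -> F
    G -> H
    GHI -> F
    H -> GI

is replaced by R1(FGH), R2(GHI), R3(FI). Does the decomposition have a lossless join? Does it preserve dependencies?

Lossless test (chase): Rows 1 and 2 agree on GH; apply GH→F and equate their F entries. Rows 1 and 2 agree on H; apply H→GI and equate their GI entries. Rows 1 and 3 agree on FI; apply FI→H and equate their H entries. Rows 1 and 3 agree on H; apply H→GI and equate their GI entries. Row 1 is now all distinguished symbols — the join is lossless.
Dependency preservation: the restricted closure of {FI} across the fragments never reaches {H}, so FI → H cannot be enforced without a join — not preserved.

lossless but not dependency-preserving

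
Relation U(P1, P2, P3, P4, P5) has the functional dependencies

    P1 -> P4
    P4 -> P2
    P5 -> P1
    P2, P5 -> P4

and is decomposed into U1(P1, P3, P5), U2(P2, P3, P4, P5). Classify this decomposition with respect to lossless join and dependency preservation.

lossless but not dependency-preserving

Lossless test: (P3, P5)⁺ = {P1, P2, P3, P4, P5}, which contains all of one fragment — lossless.
Dependency preservation: the restricted closure of {P1} across the fragments never reaches {P4}, so P1 → P4 cannot be enforced without a join — not preserved.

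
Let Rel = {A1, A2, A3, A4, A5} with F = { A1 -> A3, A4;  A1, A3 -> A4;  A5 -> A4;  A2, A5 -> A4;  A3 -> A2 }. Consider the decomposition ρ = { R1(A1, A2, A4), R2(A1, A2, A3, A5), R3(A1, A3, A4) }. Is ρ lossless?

Yes

Chase test. Columns are A1, A2, A3, A4, A5; row i has aⱼ where attribute j ∈ Ri, else bᵢⱼ.
Initial tableau (one row per fragment):
  row 1: a1 a2 b13 a4 b15
  row 2: a1 a2 a3 b24 a5
  row 3: a1 b32 a3 a4 b35
Rows 1 and 2 agree on A1; apply A1→A3, A4 and equate their A3, A4 entries.
Rows 1 and 3 agree on A3; apply A3→A2 and equate their A2 entries.
Row 2 is now all distinguished symbols — the join is lossless.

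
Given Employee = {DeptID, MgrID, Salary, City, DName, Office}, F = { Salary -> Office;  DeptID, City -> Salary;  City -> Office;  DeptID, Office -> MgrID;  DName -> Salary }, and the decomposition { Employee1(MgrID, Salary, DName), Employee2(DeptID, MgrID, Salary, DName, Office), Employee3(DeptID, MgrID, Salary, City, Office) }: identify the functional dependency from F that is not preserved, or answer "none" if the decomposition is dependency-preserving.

none

Salary → Office lies within Employee2.
DeptID, City → Salary lies within Employee3.
City → Office lies within Employee3.
DeptID, Office → MgrID lies within Employee2.
DName → Salary lies within Employee1.
Every dependency is enforceable on the fragments, so the decomposition is dependency-preserving.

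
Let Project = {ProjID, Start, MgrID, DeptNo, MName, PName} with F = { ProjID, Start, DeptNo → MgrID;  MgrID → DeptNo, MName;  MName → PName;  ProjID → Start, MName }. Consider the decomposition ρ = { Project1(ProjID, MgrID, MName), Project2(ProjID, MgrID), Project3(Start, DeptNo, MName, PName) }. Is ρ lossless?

Chase test. Columns are ProjID, Start, MgrID, DeptNo, MName, PName; row i has aⱼ where attribute j ∈ Projecti, else bᵢⱼ.
Initial tableau (one row per fragment):
  row 1: a1 b12 a3 b14 a5 b16
  row 2: a1 b22 a3 b24 b25 b26
  row 3: b31 a2 b33 a4 a5 a6
Rows 1 and 2 agree on MgrID; apply MgrID→DeptNo, MName and equate their DeptNo, MName entries.
Rows 1 and 2 agree on MName; apply MName→PName and equate their PName entries.
Rows 1 and 3 agree on MName; apply MName→PName and equate their PName entries.
Rows 1 and 2 agree on ProjID; apply ProjID→Start, MName and equate their Start, MName entries.
No row becomes fully distinguished — the join is lossy.

No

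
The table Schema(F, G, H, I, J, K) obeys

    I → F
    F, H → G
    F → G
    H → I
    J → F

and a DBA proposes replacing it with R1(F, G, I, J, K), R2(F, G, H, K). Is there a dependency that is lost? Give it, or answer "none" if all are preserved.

H → I

Check H → I: no single fragment contains all of {H, I}, and the restricted closure of {H} across the fragments never reaches {I}.
I → F is preserved.
F, H → G is preserved.
F → G is preserved.
J → F is preserved.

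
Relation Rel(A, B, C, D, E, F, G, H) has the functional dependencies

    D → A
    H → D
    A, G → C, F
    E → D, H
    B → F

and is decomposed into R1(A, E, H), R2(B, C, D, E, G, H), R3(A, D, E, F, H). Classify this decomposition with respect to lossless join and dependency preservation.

lossy and not dependency-preserving

Lossless test (chase): Rows 2 and 3 agree on D; apply D→A and equate their A entries. Rows 1 and 2 agree on H; apply H→D and equate their D entries. No row becomes fully distinguished — the join is lossy.
Dependency preservation: the restricted closure of {A, G} across the fragments never reaches {C, F}, so A, G → C, F cannot be enforced without a join — not preserved.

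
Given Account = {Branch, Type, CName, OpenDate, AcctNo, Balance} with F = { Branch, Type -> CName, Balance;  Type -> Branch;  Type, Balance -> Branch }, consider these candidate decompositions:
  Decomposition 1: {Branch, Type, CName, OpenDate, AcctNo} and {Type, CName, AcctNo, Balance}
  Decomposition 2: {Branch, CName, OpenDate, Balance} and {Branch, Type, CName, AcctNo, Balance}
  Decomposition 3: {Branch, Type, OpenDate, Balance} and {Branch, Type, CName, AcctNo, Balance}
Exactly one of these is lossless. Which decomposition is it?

Decomposition 1: common = {Type, CName, AcctNo}, closure = {Branch, Type, CName, AcctNo, Balance} → lossless.
Decomposition 2: common = {Branch, CName, Balance}, closure = {Branch, CName, Balance} → lossy.
Decomposition 3: common = {Branch, Type, Balance}, closure = {Branch, Type, CName, Balance} → lossy.

Decomposition 1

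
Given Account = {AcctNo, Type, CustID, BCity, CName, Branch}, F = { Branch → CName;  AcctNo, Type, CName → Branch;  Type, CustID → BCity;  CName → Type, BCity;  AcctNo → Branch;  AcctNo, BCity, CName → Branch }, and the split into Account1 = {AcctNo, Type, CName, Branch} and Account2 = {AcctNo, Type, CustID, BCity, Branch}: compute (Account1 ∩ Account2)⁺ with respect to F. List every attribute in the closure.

Account1 ∩ Account2 = {AcctNo, Type, Branch}.
Branch → CName applies, adding CName
CName → Type, BCity applies, adding BCity
Closure: {AcctNo, Type, BCity, CName, Branch}.

AcctNo, Type, BCity, CName, Branch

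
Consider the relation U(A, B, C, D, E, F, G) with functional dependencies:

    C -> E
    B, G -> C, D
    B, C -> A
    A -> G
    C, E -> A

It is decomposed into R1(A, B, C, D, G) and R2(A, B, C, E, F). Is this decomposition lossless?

Common attributes: R1 ∩ R2 = {A, B, C}.
Closure of {A, B, C}: C → E applies, adding E; A → G applies, adding G; B, G → C, D applies, adding D. So (A, B, C)⁺ = {A, B, C, D, E, G}.
This closure contains every attribute of R1, so R1 ∩ R2 → R1. The join is lossless.

Yes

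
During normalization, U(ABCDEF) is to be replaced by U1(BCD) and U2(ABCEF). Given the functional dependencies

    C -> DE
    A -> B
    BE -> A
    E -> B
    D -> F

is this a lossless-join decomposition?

Common attributes: U1 ∩ U2 = {BC}.
Closure of {BC}: C → DE applies, adding DE; BE → A applies, adding A; D → F applies, adding F. So (BC)⁺ = {ABCDEF}.
This closure contains every attribute of U1, so U1 ∩ U2 → U1. The join is lossless.

Yes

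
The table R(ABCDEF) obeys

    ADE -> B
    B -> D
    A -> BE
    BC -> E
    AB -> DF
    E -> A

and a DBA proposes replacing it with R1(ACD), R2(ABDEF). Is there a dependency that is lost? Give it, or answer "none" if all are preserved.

Check BC → E: no single fragment contains all of {BCE}, and the restricted closure of {BC} across the fragments never reaches {E}.
ADE → B is preserved.
B → D is preserved.
A → BE is preserved.
AB → DF is preserved.
E → A is preserved.

BC -> E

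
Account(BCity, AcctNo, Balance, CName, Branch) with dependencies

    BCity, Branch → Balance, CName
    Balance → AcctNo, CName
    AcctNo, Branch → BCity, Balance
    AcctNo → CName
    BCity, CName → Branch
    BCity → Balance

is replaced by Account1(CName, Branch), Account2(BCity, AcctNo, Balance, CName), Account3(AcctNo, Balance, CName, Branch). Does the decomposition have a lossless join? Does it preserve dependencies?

lossy and not dependency-preserving

Lossless test (chase): applying each FD to every pair of rows produces no changes in the tableau, so no row becomes fully distinguished — the join is lossy.
Dependency preservation: the restricted closure of {AcctNo, Branch} across the fragments never reaches {BCity, Balance}, so AcctNo, Branch → BCity, Balance cannot be enforced without a join — not preserved.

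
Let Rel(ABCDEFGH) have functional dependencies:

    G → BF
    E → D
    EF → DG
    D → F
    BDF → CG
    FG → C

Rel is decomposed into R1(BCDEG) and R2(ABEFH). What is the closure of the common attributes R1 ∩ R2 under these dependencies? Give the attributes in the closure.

R1 ∩ R2 = {BE}.
E → D applies, adding D
D → F applies, adding F
BDF → CG applies, adding CG
Closure: {BCDEFG}.

BCDEFG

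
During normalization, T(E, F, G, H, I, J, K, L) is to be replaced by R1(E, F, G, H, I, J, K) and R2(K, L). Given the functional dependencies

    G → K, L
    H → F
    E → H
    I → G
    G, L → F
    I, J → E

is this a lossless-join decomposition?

No

Common attributes: R1 ∩ R2 = {K}.
No dependency enlarges {K}, so (K)⁺ = {K}.
The closure contains neither all of R1 = {E, F, G, H, I, J, K} nor all of R2 = {K, L}, so the common attributes are not a superkey of either fragment. The join is lossy.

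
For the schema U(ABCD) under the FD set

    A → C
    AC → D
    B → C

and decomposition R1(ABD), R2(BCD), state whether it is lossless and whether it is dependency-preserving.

Lossless test: (BD)⁺ = {BCD}, which contains all of one fragment — lossless.
Dependency preservation: the restricted closure of {A} across the fragments never reaches {C}, so A → C cannot be enforced without a join — not preserved.

lossless but not dependency-preserving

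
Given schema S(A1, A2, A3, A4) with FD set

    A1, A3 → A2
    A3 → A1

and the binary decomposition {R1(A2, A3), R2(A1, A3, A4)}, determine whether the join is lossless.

Common attributes: R1 ∩ R2 = {A3}.
Closure of {A3}: A3 → A1 applies, adding A1; A1, A3 → A2 applies, adding A2. So (A3)⁺ = {A1, A2, A3}.
This closure contains every attribute of R1, so R1 ∩ R2 → R1. The join is lossless.

Yes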